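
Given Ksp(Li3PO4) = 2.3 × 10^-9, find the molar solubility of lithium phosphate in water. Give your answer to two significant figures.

Li3PO4(s) ⇌ 3 Li^+(aq) + PO4^3-(aq)
Ksp = [Li^+]^3[PO4^3-]
If s mol/L of Li3PO4 dissolves, [Li^+] = 3s and [PO4^3-] = s.
So Ksp = (3s)^3 × s = 27s^4
s = (2.3 × 10^-9 / 27)^(1/4) = 3.0 × 10^-3 M

3.0e-3 M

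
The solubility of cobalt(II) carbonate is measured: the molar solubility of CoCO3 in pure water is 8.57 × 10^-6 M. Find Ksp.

CoCO3(s) <=> Co^2+(aq) + CO3^2-(aq)
With molar solubility s: [Co^2+] = s, [CO3^2-] = s.
Ksp = [Co^2+][CO3^2-]
Ksp = s^2
With s = 8.57 × 10^-6: Ksp = 7.34 x 10^-11

7.34 x 10^-11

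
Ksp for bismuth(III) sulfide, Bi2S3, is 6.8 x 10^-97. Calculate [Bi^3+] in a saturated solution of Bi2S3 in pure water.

[Bi^3+] ≈ 4.6 × 10^-20 M

Bi2S3(s) <=> 2 Bi^3+ + 3 S^2-
Ksp = [Bi^3+]^2[S^2-]^3
If s mol/L of Bi2S3 dissolves, [Bi^3+] = 2s and [S^2-] = 3s.
So Ksp = (2s)^2 × (3s)^3 = 108s^5
Solving, s = (6.8 x 10^-97/108)^(1/5) = 2.29 x 10^-20 M
[Bi^3+] = 2s = 4.6 × 10^-20 M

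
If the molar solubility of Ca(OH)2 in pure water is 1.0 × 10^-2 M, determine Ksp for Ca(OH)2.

Ksp ≈ 4.0 × 10^-6

Ca(OH)2(s) <=> Ca^2+ + 2 OH^-
For each mole of Ca(OH)2 that dissolves: [Ca^2+] = s, [OH^-] = 2s.
Ksp = [Ca^2+][OH^-]^2
Substituting: Ksp = s(2s)^2 = 4s^3
With s = 1.0 × 10^-2: Ksp = 4.0 x 10^-6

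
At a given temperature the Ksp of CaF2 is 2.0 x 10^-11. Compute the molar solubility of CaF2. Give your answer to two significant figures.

CaF2(s) <=> Ca^2+(aq) + 2 F^-(aq)
Ksp = [Ca^2+][F^-]^2
If s mol/L of CaF2 dissolves, [Ca^2+] = s and [F^-] = 2s.
Substituting: Ksp = s(2s)^2 = 4s^3
s^3 = 2.0 x 10^-11 / 4, so s = 1.7 × 10^-4 M

s = 1.7e-4 M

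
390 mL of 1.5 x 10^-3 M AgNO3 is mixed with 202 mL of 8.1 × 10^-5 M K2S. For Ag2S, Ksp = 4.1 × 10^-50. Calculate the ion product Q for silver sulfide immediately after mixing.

Q ≈ 2.7 × 10^-11

Total volume = 390 + 202 = 592 mL.
[Ag^+] = 1.5 × 10^-3 × (390/592) = 9.88 x 10^-4 M
[S^2-] = 8.1 × 10^-5 × (202/592) = 2.76 × 10^-5 M
Ag2S(s) ⇌ 2 Ag^+(aq) + S^2-(aq), so Q = [Ag^+]^2[S^2-]
Q = (9.88 × 10^-4)^2(2.76 x 10^-5) = 2.7 × 10^-11
Q > Ksp, so Ag2S will precipitate.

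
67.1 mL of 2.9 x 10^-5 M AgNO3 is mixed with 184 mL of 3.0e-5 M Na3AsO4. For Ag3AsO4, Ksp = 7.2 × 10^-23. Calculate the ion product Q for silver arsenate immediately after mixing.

Q ≈ 1.0 × 10^-20

Total volume = 67.1 + 184 = 251.1 mL.
[Ag^+] = 2.9 × 10^-5 × (67.1/251.1) = 7.75 x 10^-6 M
[AsO4^3-] = 3.0 × 10^-5 × (184/251.1) = 2.20 × 10^-5 M
Ag3AsO4(s) ⇌ 3 Ag^+ + AsO4^3-, so Q = [Ag^+]^3[AsO4^3-]
Q = (7.75 x 10^-6)^3(2.20 x 10^-5) = 1.0 x 10^-20
Q > Ksp, so Ag3AsO4 will precipitate.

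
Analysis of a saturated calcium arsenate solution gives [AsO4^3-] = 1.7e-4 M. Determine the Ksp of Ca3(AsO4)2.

Ca3(AsO4)2(s) ⇌ 3 Ca^2+ + 2 AsO4^3-
Stoichiometry gives [Ca^2+] = (3/2)[AsO4^3-] = 2.55 x 10^-4 M.
Ksp = [Ca^2+]^3[AsO4^3-]^2
Ksp = (2.55 × 10^-4)^3 × (1.7 × 10^-4)^2 = 4.8 × 10^-19

4.8 × 10^-19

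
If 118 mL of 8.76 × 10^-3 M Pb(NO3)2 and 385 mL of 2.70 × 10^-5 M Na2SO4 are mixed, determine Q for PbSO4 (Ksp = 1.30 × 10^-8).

Q = 4.25 × 10^-8

Total volume = 118 + 385 = 503 mL.
[Pb^2+] = 8.76 x 10^-3 × (118/503) = 2.055 x 10^-3 M
[SO4^2-] = 2.70 × 10^-5 × (385/503) = 2.067 × 10^-5 M
PbSO4(s) ⇌ Pb^2+ + SO4^2-, so Q = [Pb^2+][SO4^2-]
Q = (2.055 × 10^-3)(2.067 × 10^-5) = 4.25 x 10^-8
Q > Ksp, so PbSO4 will precipitate.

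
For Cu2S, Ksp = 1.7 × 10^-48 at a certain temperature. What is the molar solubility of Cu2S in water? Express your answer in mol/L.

Cu2S(s) <=> 2 Cu^+(aq) + S^2-(aq)
Ksp = [Cu^+]^2[S^2-]
With molar solubility s: [Cu^+] = 2s, [S^2-] = s.
So Ksp = (2s)^2 × s = 4s^3
Solving, s = (1.7 × 10^-48/4)^(1/3) = 7.5 × 10^-17 M

s ≈ 7.5 × 10^-17 M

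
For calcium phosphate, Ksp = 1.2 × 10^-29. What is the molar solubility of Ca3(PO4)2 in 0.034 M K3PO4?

Ca3(PO4)2(s) <=> 3 Ca^2+ + 2 PO4^3-
Ksp = [Ca^2+]^3[PO4^3-]^2
Let s be the molar solubility in this solution. [Ca^2+] = 3s, [PO4^3-] = 0.034 + 2s ≈ 0.034 (since PO4^3- from K3PO4 dominates).
Ksp ≈ (3s)^3 × (0.034)^2
s = 7.3 × 10^-10 M
Check: 2s = 1.5 x 10^-9 ≪ 0.034, so the approximation is valid.

7.3e-10 M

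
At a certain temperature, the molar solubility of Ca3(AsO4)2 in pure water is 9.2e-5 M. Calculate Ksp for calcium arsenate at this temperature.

Ksp ≈ 7.1 × 10^-19

Ca3(AsO4)2(s) <=> 3 Ca^2+ + 2 AsO4^3-
With molar solubility s: [Ca^2+] = 3s, [AsO4^3-] = 2s.
Ksp = [Ca^2+]^3[AsO4^3-]^2
Ksp = (3s)^3(2s)^2 = 108s^5
Ksp = 108 × (9.2 × 10^-5)^5 = 7.1 × 10^-19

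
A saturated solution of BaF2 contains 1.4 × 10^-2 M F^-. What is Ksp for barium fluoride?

BaF2(s) ⇌ Ba^2+ + 2 F^-
Stoichiometry gives [Ba^2+] = (1/2)[F^-] = 7.00 × 10^-3 M.
Ksp = [Ba^2+][F^-]^2
Ksp = 7.00 x 10^-3 × (1.4 × 10^-2)^2 = 1.4 × 10^-6

1.4 × 10^-6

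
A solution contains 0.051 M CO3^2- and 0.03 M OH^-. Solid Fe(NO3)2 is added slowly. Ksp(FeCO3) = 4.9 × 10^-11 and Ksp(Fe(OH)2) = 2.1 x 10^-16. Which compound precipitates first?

Each salt begins to precipitate when Q = Ksp, i.e. when [Fe^2+] reaches its threshold.
For FeCO3: 4.9 × 10^-11 = 0.051 × [Fe^2+]  ⇒  [Fe^2+] = 9.6 × 10^-10 M.
For Fe(OH)2: 2.1 x 10^-16 = (0.03)^2 × [Fe^2+]  ⇒  [Fe^2+] = 2.3 × 10^-13 M.
The salt with the lower threshold [Fe^2+] precipitates first: Fe(OH)2.

Fe(OH)2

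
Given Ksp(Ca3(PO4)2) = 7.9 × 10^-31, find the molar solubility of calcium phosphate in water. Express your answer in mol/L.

s = 3.7 x 10^-7 M

Ca3(PO4)2(s) <=> 3 Ca^2+(aq) + 2 PO4^3-(aq)
Ksp = [Ca^2+]^3[PO4^3-]^2
Let s = molar solubility. Then [Ca^2+] = 3s and [PO4^3-] = 2s.
Substituting: Ksp = (3s)^3(2s)^2 = 108s^5
s^5 = 7.9 × 10^-31 / 108, so s = 3.7 × 10^-7 M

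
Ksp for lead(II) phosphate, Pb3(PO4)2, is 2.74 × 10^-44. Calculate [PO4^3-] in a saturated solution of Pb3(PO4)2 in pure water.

1.52 x 10^-9 M

Pb3(PO4)2(s) ⇌ 3 Pb^2+ + 2 PO4^3-
Ksp = [Pb^2+]^3[PO4^3-]^2
For each mole of Pb3(PO4)2 that dissolves: [Pb^2+] = 3s, [PO4^3-] = 2s.
So Ksp = (3s)^3 × (2s)^2 = 108s^5
s^5 = 2.74 × 10^-44 / 108, so s = 7.601 × 10^-10 M
[PO4^3-] = 2s = 1.52 × 10^-9 M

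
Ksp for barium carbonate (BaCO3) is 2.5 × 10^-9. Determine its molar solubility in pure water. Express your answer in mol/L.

BaCO3(s) <=> Ba^2+ + CO3^2-
Ksp = [Ba^2+][CO3^2-]
For each mole of BaCO3 that dissolves: [Ba^2+] = s, [CO3^2-] = s.
Ksp = s^2
s = (2.5 × 10^-9)^(1/2) = 5.0 × 10^-5 M

s = 5.0 x 10^-5 M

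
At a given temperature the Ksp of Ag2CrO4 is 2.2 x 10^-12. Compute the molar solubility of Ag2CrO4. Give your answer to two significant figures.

s ≈ 8.2 × 10^-5 M

Ag2CrO4(s) ⇌ 2 Ag^+(aq) + CrO4^2-(aq)
Ksp = [Ag^+]^2[CrO4^2-]
Let s = molar solubility. Then [Ag^+] = 2s and [CrO4^2-] = s.
Ksp = (2s)^2s = 4s^3
s^3 = 2.2 x 10^-12 / 4, so s = 8.2 × 10^-5 M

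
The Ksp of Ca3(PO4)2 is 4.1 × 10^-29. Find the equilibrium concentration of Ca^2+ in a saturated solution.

Ca3(PO4)2(s) <=> 3 Ca^2+(aq) + 2 PO4^3-(aq)
Ksp = [Ca^2+]^3[PO4^3-]^2
Let s = molar solubility. Then [Ca^2+] = 3s and [PO4^3-] = 2s.
So Ksp = (3s)^3 × (2s)^2 = 108s^5
s^5 = 4.1 × 10^-29 / 108, so s = 8.24 × 10^-7 M
[Ca^2+] = 3s = 2.5 x 10^-6 M

2.5e-6 M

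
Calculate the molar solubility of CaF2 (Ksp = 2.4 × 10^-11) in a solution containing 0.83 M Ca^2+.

CaF2(s) <=> Ca^2+(aq) + 2 F^-(aq)
Ksp = [Ca^2+][F^-]^2
Let s = moles of CaF2 that dissolve per litre. [Ca^2+] = 0.83 + s ≈ 0.83, [F^-] = 2s (common-ion effect: Ca^2+ is already 0.83 M).
Ksp ≈ 0.83 × (2s)^2
s = 2.7 × 10^-6 M
Check: s = 2.7 x 10^-6 ≪ 0.83, so the approximation is valid.

s ≈ 2.7 × 10^-6 M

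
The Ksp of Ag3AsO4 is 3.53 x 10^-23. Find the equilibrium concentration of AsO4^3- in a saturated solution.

Ag3AsO4(s) ⇌ 3 Ag^+(aq) + AsO4^3-(aq)
Ksp = [Ag^+]^3[AsO4^3-]
Let s = molar solubility. Then [Ag^+] = 3s and [AsO4^3-] = s.
So Ksp = (3s)^3 × s = 27s^4
s^4 = 3.53 x 10^-23 / 27, so s = 1.069 x 10^-6 M
[AsO4^3-] = s = 1.07 x 10^-6 M

1.07e-6 M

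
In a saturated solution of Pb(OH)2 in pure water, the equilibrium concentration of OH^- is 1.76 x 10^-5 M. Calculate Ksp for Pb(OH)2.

2.73e-15

Pb(OH)2(s) ⇌ Pb^2+(aq) + 2 OH^-(aq)
Stoichiometry gives [Pb^2+] = (1/2)[OH^-] = 8.800 x 10^-6 M.
Ksp = [Pb^2+][OH^-]^2
Ksp = 8.800 × 10^-6 × (1.76 × 10^-5)^2 = 2.73 × 10^-15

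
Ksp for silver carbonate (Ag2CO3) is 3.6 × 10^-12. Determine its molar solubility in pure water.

Ag2CO3(s) ⇌ 2 Ag^+ + CO3^2-
Ksp = [Ag^+]^2[CO3^2-]
If s mol/L of Ag2CO3 dissolves, [Ag^+] = 2s and [CO3^2-] = s.
Ksp = (2s)^2s = 4s^3
Solving, s = (3.6 × 10^-12/4)^(1/3) = 9.7 x 10^-5 M

s ≈ 9.7e-5 M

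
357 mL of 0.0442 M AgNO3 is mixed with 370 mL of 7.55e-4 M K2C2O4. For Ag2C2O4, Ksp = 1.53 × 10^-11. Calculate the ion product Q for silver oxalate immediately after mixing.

Total volume = 357 + 370 = 727 mL.
[Ag^+] = 4.42 x 10^-2 × (357/727) = 2.170 x 10^-2 M
[C2O4^2-] = 7.55 x 10^-4 × (370/727) = 3.843 x 10^-4 M
Ag2C2O4(s) ⇌ 2 Ag^+ + C2O4^2-, so Q = [Ag^+]^2[C2O4^2-]
Q = (2.170 x 10^-2)^2(3.843 x 10^-4) = 1.81 x 10^-7
Q > Ksp, so Ag2C2O4 will precipitate.

1.81 × 10^-7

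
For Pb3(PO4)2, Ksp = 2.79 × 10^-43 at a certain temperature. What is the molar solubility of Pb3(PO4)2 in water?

Pb3(PO4)2(s) ⇌ 3 Pb^2+ + 2 PO4^3-
Ksp = [Pb^2+]^3[PO4^3-]^2
Let s = molar solubility. Then [Pb^2+] = 3s and [PO4^3-] = 2s.
Substituting: Ksp = (3s)^3(2s)^2 = 108s^5
s^5 = 2.79 × 10^-43 / 108, so s = 1.21 × 10^-9 M

s ≈ 1.21 x 10^-9 M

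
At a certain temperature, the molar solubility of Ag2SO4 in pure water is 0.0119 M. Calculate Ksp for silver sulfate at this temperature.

Ag2SO4(s) ⇌ 2 Ag^+(aq) + SO4^2-(aq)
Let s = molar solubility. Then [Ag^+] = 2s and [SO4^2-] = s.
Ksp = [Ag^+]^2[SO4^2-]
Ksp = (2s)^2s = 4s^3
With s = 1.19 x 10^-2: Ksp = 6.74 × 10^-6

6.74 × 10^-6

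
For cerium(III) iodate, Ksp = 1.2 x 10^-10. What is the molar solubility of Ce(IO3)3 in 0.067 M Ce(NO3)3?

s = 4.0e-4 M

Ce(IO3)3(s) ⇌ Ce^3+ + 3 IO3^-
Ksp = [Ce^3+][IO3^-]^3
Let s = moles of Ce(IO3)3 that dissolve per litre. [Ce^3+] = 0.067 + s ≈ 0.067, [IO3^-] = 3s (common-ion effect: Ce^3+ is already 0.067 M).
Ksp ≈ 0.067 × (3s)^3
s = 4.0 x 10^-4 M
Check: s = 4.0 × 10^-4 ≪ 0.067, so the approximation is valid.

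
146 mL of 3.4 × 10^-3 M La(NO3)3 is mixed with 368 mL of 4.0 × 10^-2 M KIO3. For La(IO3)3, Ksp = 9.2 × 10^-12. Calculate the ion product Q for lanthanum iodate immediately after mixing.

2.3e-8

Total volume = 146 + 368 = 514 mL.
[La^3+] = 3.4 x 10^-3 × (146/514) = 9.66 x 10^-4 M
[IO3^-] = 4.0 × 10^-2 × (368/514) = 2.86 × 10^-2 M
La(IO3)3(s) <=> La^3+(aq) + 3 IO3^-(aq), so Q = [La^3+][IO3^-]^3
Q = (9.66 x 10^-4)(2.86 x 10^-2)^3 = 2.3 x 10^-8
Q > Ksp, so La(IO3)3 will precipitate.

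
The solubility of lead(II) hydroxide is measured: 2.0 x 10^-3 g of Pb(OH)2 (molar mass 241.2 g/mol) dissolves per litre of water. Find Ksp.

Molar solubility s = (2.0 × 10^-3 g/L) / (241.2 g/mol) = 8.29 × 10^-6 M.
Pb(OH)2(s) ⇌ Pb^2+ + 2 OH^-
With molar solubility s: [Pb^2+] = s, [OH^-] = 2s.
Ksp = [Pb^2+][OH^-]^2
Ksp = s(2s)^2 = 4s^3
Ksp = 4 × (8.29 × 10^-6)^3 = 2.3 × 10^-15

Ksp = 2.3e-15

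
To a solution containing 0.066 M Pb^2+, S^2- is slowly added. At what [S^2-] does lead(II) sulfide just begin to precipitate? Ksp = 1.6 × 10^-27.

PbS(s) <=> Pb^2+ + S^2-
Ksp = [Pb^2+][S^2-]
Precipitation begins when Q = Ksp. With [Pb^2+] = 0.066 M:
1.6 × 10^-27 = (0.066) × [S^2-]
[S^2-] = (1.6 × 10^-27 / 6.6 × 10^-2) = 2.4 × 10^-26 M

[S^2-] ≈ 2.4e-26 M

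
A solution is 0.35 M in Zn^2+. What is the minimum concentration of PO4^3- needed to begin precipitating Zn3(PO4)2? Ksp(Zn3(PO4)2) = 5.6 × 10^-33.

3.6 × 10^-16 M

Zn3(PO4)2(s) ⇌ 3 Zn^2+(aq) + 2 PO4^3-(aq)
Ksp = [Zn^2+]^3[PO4^3-]^2
Precipitation begins when Q = Ksp. With [Zn^2+] = 0.35 M:
5.6 × 10^-33 = (0.35)^3 × [PO4^3-]^2
[PO4^3-] = (5.6 × 10^-33 / 4.29 × 10^-2)^(1/2) = 3.6 × 10^-16 M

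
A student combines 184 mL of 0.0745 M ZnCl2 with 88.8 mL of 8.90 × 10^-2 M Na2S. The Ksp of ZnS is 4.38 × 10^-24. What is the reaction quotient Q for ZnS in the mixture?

Q ≈ 1.46 × 10^-3

Total volume = 184 + 88.8 = 272.8 mL.
[Zn^2+] = 7.45 × 10^-2 × (184/272.8) = 5.025 x 10^-2 M
[S^2-] = 8.90 × 10^-2 × (88.8/272.8) = 2.897 x 10^-2 M
ZnS(s) ⇌ Zn^2+(aq) + S^2-(aq), so Q = [Zn^2+][S^2-]
Q = (5.025 × 10^-2)(2.897 × 10^-2) = 1.46 x 10^-3
Q > Ksp, so ZnS will precipitate.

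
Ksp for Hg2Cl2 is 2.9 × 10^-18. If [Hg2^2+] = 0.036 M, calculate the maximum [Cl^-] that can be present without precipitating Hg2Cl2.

Hg2Cl2(s) ⇌ Hg2^2+(aq) + 2 Cl^-(aq)
Ksp = [Hg2^2+][Cl^-]^2
Precipitation begins when Q = Ksp. With [Hg2^2+] = 0.036 M:
2.9 × 10^-18 = (0.036) × [Cl^-]^2
[Cl^-] = (2.9 × 10^-18 / 3.6 × 10^-2)^(1/2) = 9.0 x 10^-9 M

9.0 × 10^-9 M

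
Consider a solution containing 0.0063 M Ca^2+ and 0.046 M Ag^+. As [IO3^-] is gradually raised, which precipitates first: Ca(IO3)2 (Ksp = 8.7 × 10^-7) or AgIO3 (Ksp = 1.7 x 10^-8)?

Each salt begins to precipitate when Q = Ksp, i.e. when [IO3^-] reaches its threshold.
For Ca(IO3)2: 8.7 × 10^-7 = 0.0063 × [IO3^-]^2  ⇒  [IO3^-] = 1.2 × 10^-2 M.
For AgIO3: 1.7 x 10^-8 = 0.046 × [IO3^-]  ⇒  [IO3^-] = 3.7 x 10^-7 M.
The salt with the lower threshold [IO3^-] precipitates first: AgIO3.

AgIO3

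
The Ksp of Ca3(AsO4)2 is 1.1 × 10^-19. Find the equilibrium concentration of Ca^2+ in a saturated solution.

Ca3(AsO4)2(s) ⇌ 3 Ca^2+ + 2 AsO4^3-
Ksp = [Ca^2+]^3[AsO4^3-]^2
If s mol/L of Ca3(AsO4)2 dissolves, [Ca^2+] = 3s and [AsO4^3-] = 2s.
So Ksp = (3s)^3 × (2s)^2 = 108s^5
s^5 = 1.1 × 10^-19 / 108, so s = 6.33 × 10^-5 M
[Ca^2+] = 3s = 1.9 × 10^-4 M

1.9 × 10^-4 M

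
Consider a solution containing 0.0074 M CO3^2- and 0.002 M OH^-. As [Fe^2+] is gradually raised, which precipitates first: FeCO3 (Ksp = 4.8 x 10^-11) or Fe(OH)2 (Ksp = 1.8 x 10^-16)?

Fe(OH)2

Each salt begins to precipitate when Q = Ksp, i.e. when [Fe^2+] reaches its threshold.
For FeCO3: 4.8 x 10^-11 = 0.0074 × [Fe^2+]  ⇒  [Fe^2+] = 6.5 x 10^-9 M.
For Fe(OH)2: 1.8 x 10^-16 = (0.002)^2 × [Fe^2+]  ⇒  [Fe^2+] = 4.5 × 10^-11 M.
The salt with the lower threshold [Fe^2+] precipitates first: Fe(OH)2.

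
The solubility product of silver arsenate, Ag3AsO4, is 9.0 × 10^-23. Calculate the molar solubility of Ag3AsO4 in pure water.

Ag3AsO4(s) ⇌ 3 Ag^+(aq) + AsO4^3-(aq)
Ksp = [Ag^+]^3[AsO4^3-]
Let s = molar solubility. Then [Ag^+] = 3s and [AsO4^3-] = s.
Substituting: Ksp = (3s)^3s = 27s^4
Solving, s = (9.0 × 10^-23/27)^(1/4) = 1.4 × 10^-6 M

s = 1.4e-6 M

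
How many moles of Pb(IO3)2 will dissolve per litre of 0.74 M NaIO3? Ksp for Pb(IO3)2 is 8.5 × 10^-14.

1.6e-13 M

Pb(IO3)2(s) <=> Pb^2+ + 2 IO3^-
Ksp = [Pb^2+][IO3^-]^2
Let s be the molar solubility in this solution. [Pb^2+] = s, [IO3^-] = 0.74 + 2s ≈ 0.74 (since IO3^- from NaIO3 dominates).
Ksp ≈ s × (0.74)^2
s = 1.6 x 10^-13 M
Check: 2s = 3.1 × 10^-13 ≪ 0.74, so the approximation is valid.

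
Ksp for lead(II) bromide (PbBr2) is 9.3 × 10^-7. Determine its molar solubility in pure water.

PbBr2(s) ⇌ Pb^2+ + 2 Br^-
Ksp = [Pb^2+][Br^-]^2
For each mole of PbBr2 that dissolves: [Pb^2+] = s, [Br^-] = 2s.
Substituting: Ksp = s(2s)^2 = 4s^3
s = (9.3 × 10^-7 / 4)^(1/3) = 6.1 × 10^-3 M

s ≈ 6.1 × 10^-3 M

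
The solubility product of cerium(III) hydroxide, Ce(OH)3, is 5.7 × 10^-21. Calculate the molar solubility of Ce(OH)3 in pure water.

s = 3.8 × 10^-6 M

Ce(OH)3(s) ⇌ Ce^3+(aq) + 3 OH^-(aq)
Ksp = [Ce^3+][OH^-]^3
If s mol/L of Ce(OH)3 dissolves, [Ce^3+] = s and [OH^-] = 3s.
Substituting: Ksp = s(3s)^3 = 27s^4
s = (5.7 × 10^-21 / 27)^(1/4) = 3.8 x 10^-6 M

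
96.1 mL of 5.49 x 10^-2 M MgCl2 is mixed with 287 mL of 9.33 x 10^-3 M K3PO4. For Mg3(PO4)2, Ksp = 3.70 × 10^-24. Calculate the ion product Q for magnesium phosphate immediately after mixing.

1.28 x 10^-10

Total volume = 96.1 + 287 = 383.1 mL.
[Mg^2+] = 5.49 x 10^-2 × (96.1/383.1) = 1.377 × 10^-2 M
[PO4^3-] = 9.33 × 10^-3 × (287/383.1) = 6.990 x 10^-3 M
Mg3(PO4)2(s) <=> 3 Mg^2+ + 2 PO4^3-, so Q = [Mg^2+]^3[PO4^3-]^2
Q = (1.377 x 10^-2)^3(6.990 x 10^-3)^2 = 1.28 x 10^-10
Q > Ksp, so Mg3(PO4)2 will precipitate.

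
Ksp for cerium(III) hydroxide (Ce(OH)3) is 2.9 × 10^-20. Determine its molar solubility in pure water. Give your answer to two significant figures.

Ce(OH)3(s) <=> Ce^3+ + 3 OH^-
Ksp = [Ce^3+][OH^-]^3
If s mol/L of Ce(OH)3 dissolves, [Ce^3+] = s and [OH^-] = 3s.
Substituting: Ksp = s(3s)^3 = 27s^4
s = (2.9 × 10^-20 / 27)^(1/4) = 5.7 × 10^-6 M

5.7e-6 M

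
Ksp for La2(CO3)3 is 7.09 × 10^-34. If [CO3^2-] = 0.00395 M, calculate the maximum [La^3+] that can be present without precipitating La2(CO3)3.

[La^3+] = 1.07 × 10^-13 M

La2(CO3)3(s) <=> 2 La^3+(aq) + 3 CO3^2-(aq)
Ksp = [La^3+]^2[CO3^2-]^3
Precipitation begins when Q = Ksp. With [CO3^2-] = 0.00395 M:
7.09 × 10^-34 = (0.00395)^3 × [La^3+]^2
[La^3+] = (7.09 × 10^-34 / 6.163 × 10^-8)^(1/2) = 1.07 × 10^-13 M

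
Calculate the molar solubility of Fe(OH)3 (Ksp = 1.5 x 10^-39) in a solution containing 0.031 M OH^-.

s = 5.0 x 10^-35 M

Fe(OH)3(s) <=> Fe^3+(aq) + 3 OH^-(aq)
Ksp = [Fe^3+][OH^-]^3
If s mol/L dissolves here, [Fe^3+] = s, [OH^-] = 0.031 + 3s ≈ 0.031 (common-ion effect: OH^- is already 0.031 M).
Ksp ≈ s × (0.031)^3
s = 5.0 × 10^-35 M
Check: 3s = 1.5 × 10^-34 ≪ 0.031, so the approximation is valid.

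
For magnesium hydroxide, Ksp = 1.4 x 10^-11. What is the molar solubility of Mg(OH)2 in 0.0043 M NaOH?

Mg(OH)2(s) <=> Mg^2+(aq) + 2 OH^-(aq)
Ksp = [Mg^2+][OH^-]^2
Let s be the molar solubility in this solution. [Mg^2+] = s, [OH^-] = 0.0043 + 2s ≈ 0.0043 (since OH^- from NaOH dominates).
Ksp ≈ s × (0.0043)^2
s = 7.6 x 10^-7 M
Check: 2s = 1.5 × 10^-6 ≪ 0.0043, so the approximation is valid.

s = 7.6 x 10^-7 M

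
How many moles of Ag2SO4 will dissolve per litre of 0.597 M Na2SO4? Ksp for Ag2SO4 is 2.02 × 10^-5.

s = 2.91e-3 M

Ag2SO4(s) ⇌ 2 Ag^+ + SO4^2-
Ksp = [Ag^+]^2[SO4^2-]
Let s = moles of Ag2SO4 that dissolve per litre. [Ag^+] = 2s, [SO4^2-] = 0.597 + s ≈ 0.597 (common-ion effect: SO4^2- is already 0.597 M).
Ksp ≈ (2s)^2 × 0.597
s = 2.91 x 10^-3 M
Check: s = 2.9 x 10^-3 ≪ 0.597, so the approximation is valid.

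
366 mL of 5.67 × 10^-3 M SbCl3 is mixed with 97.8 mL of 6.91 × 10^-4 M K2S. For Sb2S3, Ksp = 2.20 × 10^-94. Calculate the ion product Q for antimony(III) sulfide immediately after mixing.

Q ≈ 6.19e-17

Total volume = 366 + 97.8 = 463.8 mL.
[Sb^3+] = 5.67 × 10^-3 × (366/463.8) = 4.474 × 10^-3 M
[S^2-] = 6.91 × 10^-4 × (97.8/463.8) = 1.457 × 10^-4 M
Sb2S3(s) ⇌ 2 Sb^3+(aq) + 3 S^2-(aq), so Q = [Sb^3+]^2[S^2-]^3
Q = (4.474 × 10^-3)^2(1.457 × 10^-4)^3 = 6.19 × 10^-17
Q > Ksp, so Sb2S3 will precipitate.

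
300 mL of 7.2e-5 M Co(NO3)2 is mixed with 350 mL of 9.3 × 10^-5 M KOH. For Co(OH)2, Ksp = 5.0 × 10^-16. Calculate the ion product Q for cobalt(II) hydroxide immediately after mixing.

8.3 × 10^-14

Total volume = 300 + 350 = 650 mL.
[Co^2+] = 7.2 × 10^-5 × (300/650) = 3.32 x 10^-5 M
[OH^-] = 9.3 × 10^-5 × (350/650) = 5.01 × 10^-5 M
Co(OH)2(s) ⇌ Co^2+(aq) + 2 OH^-(aq), so Q = [Co^2+][OH^-]^2
Q = (3.32 × 10^-5)(5.01 × 10^-5)^2 = 8.3 × 10^-14
Q > Ksp, so Co(OH)2 will precipitate.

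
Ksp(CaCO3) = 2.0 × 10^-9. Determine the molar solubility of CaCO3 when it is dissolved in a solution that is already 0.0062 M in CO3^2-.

CaCO3(s) ⇌ Ca^2+ + CO3^2-
Ksp = [Ca^2+][CO3^2-]
Let s be the molar solubility in this solution. [Ca^2+] = s, [CO3^2-] = 0.0062 + s ≈ 0.0062 (since the CO3^2- already present dominates).
Ksp ≈ s × 0.0062
s = 3.2 × 10^-7 M
Check: s = 3.2 × 10^-7 ≪ 0.0062, so the approximation is valid.

s ≈ 3.2 × 10^-7 M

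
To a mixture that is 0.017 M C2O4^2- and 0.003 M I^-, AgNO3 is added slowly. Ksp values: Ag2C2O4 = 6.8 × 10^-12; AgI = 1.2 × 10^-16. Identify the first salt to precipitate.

Each salt begins to precipitate when Q = Ksp, i.e. when [Ag^+] reaches its threshold.
For Ag2C2O4: 6.8 × 10^-12 = 0.017 × [Ag^+]^2  ⇒  [Ag^+] = 2.0 × 10^-5 M.
For AgI: 1.2 × 10^-16 = 0.003 × [Ag^+]  ⇒  [Ag^+] = 4.0 x 10^-14 M.
The salt with the lower threshold [Ag^+] precipitates first: AgI.

AgI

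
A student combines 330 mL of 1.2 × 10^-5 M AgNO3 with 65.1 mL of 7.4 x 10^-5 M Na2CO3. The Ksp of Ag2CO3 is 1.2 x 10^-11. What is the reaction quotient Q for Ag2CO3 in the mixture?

Total volume = 330 + 65.1 = 395.1 mL.
[Ag^+] = 1.2 x 10^-5 × (330/395.1) = 1.00 × 10^-5 M
[CO3^2-] = 7.4 x 10^-5 × (65.1/395.1) = 1.22 × 10^-5 M
Ag2CO3(s) <=> 2 Ag^+ + CO3^2-, so Q = [Ag^+]^2[CO3^2-]
Q = (1.00 × 10^-5)^2(1.22 × 10^-5) = 1.2 x 10^-15
Q < Ksp, so no precipitate of Ag2CO3 forms.

1.2 × 10^-15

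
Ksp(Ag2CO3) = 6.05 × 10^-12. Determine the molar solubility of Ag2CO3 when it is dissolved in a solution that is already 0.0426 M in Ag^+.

Ag2CO3(s) <=> 2 Ag^+(aq) + CO3^2-(aq)
Ksp = [Ag^+]^2[CO3^2-]
Let s be the molar solubility in this solution. [Ag^+] = 0.0426 + 2s ≈ 0.0426, [CO3^2-] = s (since the Ag^+ already present dominates).
Ksp ≈ (0.0426)^2 × s
s = 3.33 × 10^-9 M
Check: 2s = 6.7 × 10^-9 ≪ 0.0426, so the approximation is valid.

3.33 × 10^-9 M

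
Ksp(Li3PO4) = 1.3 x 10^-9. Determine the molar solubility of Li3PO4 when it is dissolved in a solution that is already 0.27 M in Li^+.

s = 6.6e-8 M

Li3PO4(s) ⇌ 3 Li^+(aq) + PO4^3-(aq)
Ksp = [Li^+]^3[PO4^3-]
Let s = moles of Li3PO4 that dissolve per litre. [Li^+] = 0.27 + 3s ≈ 0.27, [PO4^3-] = s (since the Li^+ already present dominates).
Ksp ≈ (0.27)^3 × s
s = 6.6 × 10^-8 M
Check: 3s = 2.0 × 10^-7 ≪ 0.27, so the approximation is valid.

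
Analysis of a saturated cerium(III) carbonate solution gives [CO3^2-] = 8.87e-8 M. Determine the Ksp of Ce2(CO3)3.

Ksp ≈ 2.44 × 10^-36

Ce2(CO3)3(s) ⇌ 2 Ce^3+(aq) + 3 CO3^2-(aq)
Stoichiometry gives [Ce^3+] = (2/3)[CO3^2-] = 5.913 × 10^-8 M.
Ksp = [Ce^3+]^2[CO3^2-]^3
Ksp = (5.913 × 10^-8)^2 × (8.87 × 10^-8)^3 = 2.44 x 10^-36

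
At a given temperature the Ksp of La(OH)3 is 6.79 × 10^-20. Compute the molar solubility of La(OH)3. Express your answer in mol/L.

La(OH)3(s) ⇌ La^3+ + 3 OH^-
Ksp = [La^3+][OH^-]^3
For each mole of La(OH)3 that dissolves: [La^3+] = s, [OH^-] = 3s.
Substituting: Ksp = s(3s)^3 = 27s^4
s = (6.79 × 10^-20 / 27)^(1/4) = 7.08 x 10^-6 M

s ≈ 7.08 × 10^-6 M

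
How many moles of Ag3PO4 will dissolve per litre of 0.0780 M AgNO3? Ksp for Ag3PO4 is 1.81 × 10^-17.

Ag3PO4(s) ⇌ 3 Ag^+ + PO4^3-
Ksp = [Ag^+]^3[PO4^3-]
Let s be the molar solubility in this solution. [Ag^+] = 0.0780 + 3s ≈ 0.0780, [PO4^3-] = s (common-ion effect: Ag^+ is already 0.0780 M).
Ksp ≈ (0.0780)^3 × s
s = 3.81 × 10^-14 M
Check: 3s = 1.1 × 10^-13 ≪ 0.0780, so the approximation is valid.

s = 3.81 × 10^-14 M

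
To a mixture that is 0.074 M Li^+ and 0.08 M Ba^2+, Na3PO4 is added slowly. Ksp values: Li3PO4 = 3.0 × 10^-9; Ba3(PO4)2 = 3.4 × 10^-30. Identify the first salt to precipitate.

Ba3(PO4)2

Precipitation of each salt starts when its ion product equals its Ksp.
For Li3PO4: 3.0 × 10^-9 = (0.074)^3 × [PO4^3-]  ⇒  [PO4^3-] = 7.4 × 10^-6 M.
For Ba3(PO4)2: 3.4 × 10^-30 = (0.08)^3 × [PO4^3-]^2  ⇒  [PO4^3-] = 8.1 × 10^-14 M.
The salt with the lower threshold [PO4^3-] precipitates first: Ba3(PO4)2.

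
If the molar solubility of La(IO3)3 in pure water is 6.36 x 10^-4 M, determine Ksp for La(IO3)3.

La(IO3)3(s) ⇌ La^3+ + 3 IO3^-
Let s = molar solubility. Then [La^3+] = s and [IO3^-] = 3s.
Ksp = [La^3+][IO3^-]^3
Ksp = s(3s)^3 = 27s^4
With s = 6.36 x 10^-4: Ksp = 4.42 × 10^-12

4.42 × 10^-12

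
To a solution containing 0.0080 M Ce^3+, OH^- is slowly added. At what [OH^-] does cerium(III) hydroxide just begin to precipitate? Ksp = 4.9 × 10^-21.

Ce(OH)3(s) ⇌ Ce^3+ + 3 OH^-
Ksp = [Ce^3+][OH^-]^3
Precipitation begins when Q = Ksp. With [Ce^3+] = 0.0080 M:
4.9 × 10^-21 = (0.0080) × [OH^-]^3
[OH^-] = (4.9 × 10^-21 / 8.0 × 10^-3)^(1/3) = 8.5 x 10^-7 M

[OH^-] = 8.5 × 10^-7 M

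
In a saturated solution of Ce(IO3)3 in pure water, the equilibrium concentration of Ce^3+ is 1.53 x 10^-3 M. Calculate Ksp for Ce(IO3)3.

1.48 × 10^-10

Ce(IO3)3(s) <=> Ce^3+(aq) + 3 IO3^-(aq)
Stoichiometry gives [IO3^-] = (3/1)[Ce^3+] = 4.590 × 10^-3 M.
Ksp = [Ce^3+][IO3^-]^3
Ksp = 1.53 x 10^-3 × (4.590 × 10^-3)^3 = 1.48 x 10^-10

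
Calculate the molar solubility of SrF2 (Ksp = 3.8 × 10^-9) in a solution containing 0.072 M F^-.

SrF2(s) ⇌ Sr^2+ + 2 F^-
Ksp = [Sr^2+][F^-]^2
Let s = moles of SrF2 that dissolve per litre. [Sr^2+] = s, [F^-] = 0.072 + 2s ≈ 0.072 (common-ion effect: F^- is already 0.072 M).
Ksp ≈ s × (0.072)^2
s = 7.3 x 10^-7 M
Check: 2s = 1.5 × 10^-6 ≪ 0.072, so the approximation is valid.

7.3e-7 M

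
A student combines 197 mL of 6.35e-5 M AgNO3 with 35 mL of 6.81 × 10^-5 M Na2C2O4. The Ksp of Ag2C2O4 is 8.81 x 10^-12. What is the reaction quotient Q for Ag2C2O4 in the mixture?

Q ≈ 2.99 x 10^-14

Total volume = 197 + 35 = 232 mL.
[Ag^+] = 6.35 × 10^-5 × (197/232) = 5.392 × 10^-5 M
[C2O4^2-] = 6.81 × 10^-5 × (35/232) = 1.027 x 10^-5 M
Ag2C2O4(s) ⇌ 2 Ag^+ + C2O4^2-, so Q = [Ag^+]^2[C2O4^2-]
Q = (5.392 × 10^-5)^2(1.027 × 10^-5) = 2.99 × 10^-14
Q < Ksp, so no precipitate of Ag2C2O4 forms.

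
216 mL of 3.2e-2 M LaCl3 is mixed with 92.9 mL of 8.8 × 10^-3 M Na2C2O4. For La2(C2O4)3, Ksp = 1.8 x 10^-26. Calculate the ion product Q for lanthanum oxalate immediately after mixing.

Total volume = 216 + 92.9 = 308.9 mL.
[La^3+] = 3.2 × 10^-2 × (216/308.9) = 2.24 x 10^-2 M
[C2O4^2-] = 8.8 × 10^-3 × (92.9/308.9) = 2.65 x 10^-3 M
La2(C2O4)3(s) <=> 2 La^3+(aq) + 3 C2O4^2-(aq), so Q = [La^3+]^2[C2O4^2-]^3
Q = (2.24 x 10^-2)^2(2.65 x 10^-3)^3 = 9.3 × 10^-12
Q > Ksp, so La2(C2O4)3 will precipitate.

Q = 9.3e-12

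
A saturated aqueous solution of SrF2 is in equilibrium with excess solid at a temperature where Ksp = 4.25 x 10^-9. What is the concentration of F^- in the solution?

[F^-] = 2.04 × 10^-3 M

SrF2(s) ⇌ Sr^2+(aq) + 2 F^-(aq)
Ksp = [Sr^2+][F^-]^2
If s mol/L of SrF2 dissolves, [Sr^2+] = s and [F^-] = 2s.
Ksp = s(2s)^2 = 4s^3
s^3 = 4.25 x 10^-9 / 4, so s = 1.020 × 10^-3 M
[F^-] = 2s = 2.04 × 10^-3 M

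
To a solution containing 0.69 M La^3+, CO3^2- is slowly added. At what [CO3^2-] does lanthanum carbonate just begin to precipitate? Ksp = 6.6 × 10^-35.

5.2 × 10^-12 M

La2(CO3)3(s) ⇌ 2 La^3+ + 3 CO3^2-
Ksp = [La^3+]^2[CO3^2-]^3
Precipitation begins when Q = Ksp. With [La^3+] = 0.69 M:
6.6 × 10^-35 = (0.69)^2 × [CO3^2-]^3
[CO3^2-] = (6.6 × 10^-35 / 4.76 × 10^-1)^(1/3) = 5.2 x 10^-12 M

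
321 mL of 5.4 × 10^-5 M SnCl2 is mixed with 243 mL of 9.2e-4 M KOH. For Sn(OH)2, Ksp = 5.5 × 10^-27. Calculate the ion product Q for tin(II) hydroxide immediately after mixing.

Q = 4.8 × 10^-12

Total volume = 321 + 243 = 564 mL.
[Sn^2+] = 5.4 x 10^-5 × (321/564) = 3.07 x 10^-5 M
[OH^-] = 9.2 × 10^-4 × (243/564) = 3.96 × 10^-4 M
Sn(OH)2(s) ⇌ Sn^2+ + 2 OH^-, so Q = [Sn^2+][OH^-]^2
Q = (3.07 × 10^-5)(3.96 x 10^-4)^2 = 4.8 × 10^-12
Q > Ksp, so Sn(OH)2 will precipitate.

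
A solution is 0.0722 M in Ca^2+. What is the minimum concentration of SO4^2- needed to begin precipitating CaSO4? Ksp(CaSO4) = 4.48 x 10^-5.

CaSO4(s) ⇌ Ca^2+ + SO4^2-
Ksp = [Ca^2+][SO4^2-]
Precipitation begins when Q = Ksp. With [Ca^2+] = 0.0722 M:
4.48 x 10^-5 = (0.0722) × [SO4^2-]
[SO4^2-] = (4.48 x 10^-5 / 7.22 × 10^-2) = 6.20 × 10^-4 M

[SO4^2-] ≈ 6.20 × 10^-4 M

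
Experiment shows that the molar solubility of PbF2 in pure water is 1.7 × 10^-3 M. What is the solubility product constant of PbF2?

Ksp ≈ 2.0e-8

PbF2(s) ⇌ Pb^2+(aq) + 2 F^-(aq)
For each mole of PbF2 that dissolves: [Pb^2+] = s, [F^-] = 2s.
Ksp = [Pb^2+][F^-]^2
Substituting: Ksp = s(2s)^2 = 4s^3
Ksp = 4 × (1.7 × 10^-3)^3 = 2.0 × 10^-8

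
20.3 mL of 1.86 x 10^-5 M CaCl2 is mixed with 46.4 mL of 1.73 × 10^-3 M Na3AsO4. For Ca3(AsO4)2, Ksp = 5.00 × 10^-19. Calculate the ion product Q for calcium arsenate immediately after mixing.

2.63e-22

Total volume = 20.3 + 46.4 = 66.7 mL.
[Ca^2+] = 1.86 x 10^-5 × (20.3/66.7) = 5.661 × 10^-6 M
[AsO4^3-] = 1.73 × 10^-3 × (46.4/66.7) = 1.203 x 10^-3 M
Ca3(AsO4)2(s) <=> 3 Ca^2+(aq) + 2 AsO4^3-(aq), so Q = [Ca^2+]^3[AsO4^3-]^2
Q = (5.661 × 10^-6)^3(1.203 × 10^-3)^2 = 2.63 × 10^-22
Q < Ksp, so no precipitate of Ca3(AsO4)2 forms.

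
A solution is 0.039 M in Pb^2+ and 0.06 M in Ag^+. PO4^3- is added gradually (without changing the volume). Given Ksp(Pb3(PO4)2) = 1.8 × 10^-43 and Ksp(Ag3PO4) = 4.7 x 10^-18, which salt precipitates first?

Pb3(PO4)2

Each salt begins to precipitate when Q = Ksp, i.e. when [PO4^3-] reaches its threshold.
For Pb3(PO4)2: 1.8 × 10^-43 = (0.039)^3 × [PO4^3-]^2  ⇒  [PO4^3-] = 5.5 × 10^-20 M.
For Ag3PO4: 4.7 x 10^-18 = (0.06)^3 × [PO4^3-]  ⇒  [PO4^3-] = 2.2 × 10^-14 M.
The salt with the lower threshold [PO4^3-] precipitates first: Pb3(PO4)2.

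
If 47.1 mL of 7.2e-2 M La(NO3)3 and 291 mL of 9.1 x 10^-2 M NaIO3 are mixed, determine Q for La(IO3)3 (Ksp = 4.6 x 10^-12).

Total volume = 47.1 + 291 = 338.1 mL.
[La^3+] = 7.2 x 10^-2 × (47.1/338.1) = 1.00 × 10^-2 M
[IO3^-] = 9.1 x 10^-2 × (291/338.1) = 7.83 × 10^-2 M
La(IO3)3(s) ⇌ La^3+(aq) + 3 IO3^-(aq), so Q = [La^3+][IO3^-]^3
Q = (1.00 × 10^-2)(7.83 × 10^-2)^3 = 4.8 × 10^-6
Q > Ksp, so La(IO3)3 will precipitate.

4.8 × 10^-6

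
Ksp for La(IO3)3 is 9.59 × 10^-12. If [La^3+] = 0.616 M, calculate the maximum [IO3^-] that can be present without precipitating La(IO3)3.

[IO3^-] ≈ 2.50e-4 M

La(IO3)3(s) ⇌ La^3+ + 3 IO3^-
Ksp = [La^3+][IO3^-]^3
Precipitation begins when Q = Ksp. With [La^3+] = 0.616 M:
9.59 × 10^-12 = (0.616) × [IO3^-]^3
[IO3^-] = (9.59 × 10^-12 / 6.16 x 10^-1)^(1/3) = 2.50 × 10^-4 M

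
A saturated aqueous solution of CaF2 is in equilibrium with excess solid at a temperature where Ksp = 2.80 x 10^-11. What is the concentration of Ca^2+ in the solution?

[Ca^2+] ≈ 1.91 × 10^-4 M

CaF2(s) <=> Ca^2+ + 2 F^-
Ksp = [Ca^2+][F^-]^2
With molar solubility s: [Ca^2+] = s, [F^-] = 2s.
So Ksp = s × (2s)^2 = 4s^3
s = (2.80 x 10^-11 / 4)^(1/3) = 1.913 × 10^-4 M
[Ca^2+] = s = 1.91 × 10^-4 M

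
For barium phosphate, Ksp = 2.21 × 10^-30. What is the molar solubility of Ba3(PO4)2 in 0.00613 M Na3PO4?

1.30e-9 M

Ba3(PO4)2(s) ⇌ 3 Ba^2+ + 2 PO4^3-
Ksp = [Ba^2+]^3[PO4^3-]^2
Let s be the molar solubility in this solution. [Ba^2+] = 3s, [PO4^3-] = 0.00613 + 2s ≈ 0.00613 (Ksp is small, so little additional dissolves).
Ksp ≈ (3s)^3 × (0.00613)^2
s = 1.30 × 10^-9 M
Check: 2s = 2.6 x 10^-9 ≪ 0.00613, so the approximation is valid.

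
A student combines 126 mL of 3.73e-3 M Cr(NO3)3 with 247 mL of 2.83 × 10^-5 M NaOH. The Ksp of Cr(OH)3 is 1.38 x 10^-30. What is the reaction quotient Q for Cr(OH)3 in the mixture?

Q ≈ 8.29 × 10^-18

Total volume = 126 + 247 = 373 mL.
[Cr^3+] = 3.73 × 10^-3 × (126/373) = 1.260 × 10^-3 M
[OH^-] = 2.83 × 10^-5 × (247/373) = 1.874 × 10^-5 M
Cr(OH)3(s) ⇌ Cr^3+ + 3 OH^-, so Q = [Cr^3+][OH^-]^3
Q = (1.260 x 10^-3)(1.874 × 10^-5)^3 = 8.29 × 10^-18
Q > Ksp, so Cr(OH)3 will precipitate.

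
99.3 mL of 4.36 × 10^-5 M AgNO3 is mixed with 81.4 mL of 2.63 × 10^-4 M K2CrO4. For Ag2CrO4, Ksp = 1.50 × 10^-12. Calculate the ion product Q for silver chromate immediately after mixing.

Total volume = 99.3 + 81.4 = 180.7 mL.
[Ag^+] = 4.36 x 10^-5 × (99.3/180.7) = 2.396 × 10^-5 M
[CrO4^2-] = 2.63 × 10^-4 × (81.4/180.7) = 1.185 x 10^-4 M
Ag2CrO4(s) ⇌ 2 Ag^+ + CrO4^2-, so Q = [Ag^+]^2[CrO4^2-]
Q = (2.396 x 10^-5)^2(1.185 × 10^-4) = 6.80 × 10^-14
Q < Ksp, so no precipitate of Ag2CrO4 forms.

6.80 × 10^-14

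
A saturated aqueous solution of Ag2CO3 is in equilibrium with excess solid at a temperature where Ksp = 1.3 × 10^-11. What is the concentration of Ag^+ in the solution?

3.0e-4 M

Ag2CO3(s) ⇌ 2 Ag^+ + CO3^2-
Ksp = [Ag^+]^2[CO3^2-]
If s mol/L of Ag2CO3 dissolves, [Ag^+] = 2s and [CO3^2-] = s.
Substituting: Ksp = (2s)^2s = 4s^3
s = (1.3 × 10^-11 / 4)^(1/3) = 1.48 x 10^-4 M
[Ag^+] = 2s = 3.0 x 10^-4 M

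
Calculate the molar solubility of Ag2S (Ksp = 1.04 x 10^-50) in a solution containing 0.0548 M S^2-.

s = 2.18e-25 M

Ag2S(s) ⇌ 2 Ag^+ + S^2-
Ksp = [Ag^+]^2[S^2-]
Let s = moles of Ag2S that dissolve per litre. [Ag^+] = 2s, [S^2-] = 0.0548 + s ≈ 0.0548 (Ksp is small, so little additional dissolves).
Ksp ≈ (2s)^2 × 0.0548
s = 2.18 × 10^-25 M
Check: s = 2.2 x 10^-25 ≪ 0.0548, so the approximation is valid.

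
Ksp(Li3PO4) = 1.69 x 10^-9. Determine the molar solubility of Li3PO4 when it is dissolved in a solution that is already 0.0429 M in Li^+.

Li3PO4(s) ⇌ 3 Li^+ + PO4^3-
Ksp = [Li^+]^3[PO4^3-]
Let s be the molar solubility in this solution. [Li^+] = 0.0429 + 3s ≈ 0.0429, [PO4^3-] = s (Ksp is small, so little additional dissolves).
Ksp ≈ (0.0429)^3 × s
s = 2.14 × 10^-5 M
Check: 3s = 6.4 × 10^-5 ≪ 0.0429, so the approximation is valid.

2.14 × 10^-5 M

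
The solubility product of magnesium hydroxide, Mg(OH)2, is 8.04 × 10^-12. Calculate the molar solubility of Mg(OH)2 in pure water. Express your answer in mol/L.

Mg(OH)2(s) <=> Mg^2+ + 2 OH^-
Ksp = [Mg^2+][OH^-]^2
If s mol/L of Mg(OH)2 dissolves, [Mg^2+] = s and [OH^-] = 2s.
So Ksp = s × (2s)^2 = 4s^3
s = (8.04 × 10^-12 / 4)^(1/3) = 1.26 × 10^-4 M

s = 1.26 × 10^-4 M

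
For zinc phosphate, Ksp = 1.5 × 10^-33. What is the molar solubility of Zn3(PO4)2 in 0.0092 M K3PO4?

Zn3(PO4)2(s) ⇌ 3 Zn^2+ + 2 PO4^3-
Ksp = [Zn^2+]^3[PO4^3-]^2
If s mol/L dissolves here, [Zn^2+] = 3s, [PO4^3-] = 0.0092 + 2s ≈ 0.0092 (common-ion effect: PO4^3- is already 0.0092 M).
Ksp ≈ (3s)^3 × (0.0092)^2
s = 8.7 × 10^-11 M
Check: 2s = 1.7 × 10^-10 ≪ 0.0092, so the approximation is valid.

s ≈ 8.7e-11 M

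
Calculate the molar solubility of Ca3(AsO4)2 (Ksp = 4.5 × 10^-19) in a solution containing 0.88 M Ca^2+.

s ≈ 4.1e-10 M

Ca3(AsO4)2(s) <=> 3 Ca^2+(aq) + 2 AsO4^3-(aq)
Ksp = [Ca^2+]^3[AsO4^3-]^2
Let s be the molar solubility in this solution. [Ca^2+] = 0.88 + 3s ≈ 0.88, [AsO4^3-] = 2s (Ksp is small, so little additional dissolves).
Ksp ≈ (0.88)^3 × (2s)^2
s = 4.1 × 10^-10 M
Check: 3s = 1.2 × 10^-9 ≪ 0.88, so the approximation is valid.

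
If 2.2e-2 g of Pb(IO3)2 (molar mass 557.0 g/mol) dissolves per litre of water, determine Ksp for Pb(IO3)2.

Molar solubility s = (2.2 × 10^-2 g/L) / (557.0 g/mol) = 3.95 × 10^-5 M.
Pb(IO3)2(s) ⇌ Pb^2+ + 2 IO3^-
With molar solubility s: [Pb^2+] = s, [IO3^-] = 2s.
Ksp = [Pb^2+][IO3^-]^2
Ksp = s(2s)^2 = 4s^3
Ksp = 4 × (3.95 x 10^-5)^3 = 2.5 × 10^-13

Ksp = 2.5 × 10^-13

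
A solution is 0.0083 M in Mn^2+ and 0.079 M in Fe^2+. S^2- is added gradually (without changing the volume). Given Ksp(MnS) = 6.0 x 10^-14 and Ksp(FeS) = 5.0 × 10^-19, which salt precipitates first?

FeS

Precipitation of each salt starts when its ion product equals its Ksp.
For MnS: 6.0 x 10^-14 = 0.0083 × [S^2-]  ⇒  [S^2-] = 7.2 × 10^-12 M.
For FeS: 5.0 × 10^-19 = 0.079 × [S^2-]  ⇒  [S^2-] = 6.3 × 10^-18 M.
The salt with the lower threshold [S^2-] precipitates first: FeS.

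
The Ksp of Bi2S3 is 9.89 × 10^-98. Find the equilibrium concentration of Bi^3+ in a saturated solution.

Bi2S3(s) ⇌ 2 Bi^3+ + 3 S^2-
Ksp = [Bi^3+]^2[S^2-]^3
With molar solubility s: [Bi^3+] = 2s, [S^2-] = 3s.
So Ksp = (2s)^2 × (3s)^3 = 108s^5
s^5 = 9.89 × 10^-98 / 108, so s = 1.557 × 10^-20 M
[Bi^3+] = 2s = 3.11 x 10^-20 M

[Bi^3+] = 3.11e-20 M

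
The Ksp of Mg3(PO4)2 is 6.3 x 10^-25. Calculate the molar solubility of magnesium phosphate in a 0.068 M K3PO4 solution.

Mg3(PO4)2(s) ⇌ 3 Mg^2+ + 2 PO4^3-
Ksp = [Mg^2+]^3[PO4^3-]^2
Let s = moles of Mg3(PO4)2 that dissolve per litre. [Mg^2+] = 3s, [PO4^3-] = 0.068 + 2s ≈ 0.068 (since PO4^3- from K3PO4 dominates).
Ksp ≈ (3s)^3 × (0.068)^2
s = 1.7 × 10^-8 M
Check: 2s = 3.4 × 10^-8 ≪ 0.068, so the approximation is valid.

s = 1.7e-8 M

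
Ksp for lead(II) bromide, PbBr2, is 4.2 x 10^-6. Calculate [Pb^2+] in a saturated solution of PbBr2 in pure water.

1.0e-2 M

PbBr2(s) ⇌ Pb^2+(aq) + 2 Br^-(aq)
Ksp = [Pb^2+][Br^-]^2
With molar solubility s: [Pb^2+] = s, [Br^-] = 2s.
Ksp = s(2s)^2 = 4s^3
s^3 = 4.2 x 10^-6 / 4, so s = 1.02 × 10^-2 M
[Pb^2+] = s = 1.0 × 10^-2 M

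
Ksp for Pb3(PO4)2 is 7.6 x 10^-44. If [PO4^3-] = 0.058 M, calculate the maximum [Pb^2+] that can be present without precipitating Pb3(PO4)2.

Pb3(PO4)2(s) ⇌ 3 Pb^2+(aq) + 2 PO4^3-(aq)
Ksp = [Pb^2+]^3[PO4^3-]^2
Precipitation begins when Q = Ksp. With [PO4^3-] = 0.058 M:
7.6 x 10^-44 = (0.058)^2 × [Pb^2+]^3
[Pb^2+] = (7.6 x 10^-44 / 3.36 x 10^-3)^(1/3) = 2.8 × 10^-14 M

[Pb^2+] = 2.8 × 10^-14 M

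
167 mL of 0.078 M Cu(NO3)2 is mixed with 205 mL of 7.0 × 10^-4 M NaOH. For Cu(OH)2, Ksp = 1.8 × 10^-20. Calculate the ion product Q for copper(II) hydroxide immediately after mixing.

Q = 5.2 x 10^-9

Total volume = 167 + 205 = 372 mL.
[Cu^2+] = 7.8 × 10^-2 × (167/372) = 3.50 x 10^-2 M
[OH^-] = 7.0 × 10^-4 × (205/372) = 3.86 × 10^-4 M
Cu(OH)2(s) ⇌ Cu^2+ + 2 OH^-, so Q = [Cu^2+][OH^-]^2
Q = (3.50 × 10^-2)(3.86 × 10^-4)^2 = 5.2 × 10^-9
Q > Ksp, so Cu(OH)2 will precipitate.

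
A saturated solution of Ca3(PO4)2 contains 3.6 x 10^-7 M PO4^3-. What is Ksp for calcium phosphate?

Ksp = 2.0e-32

Ca3(PO4)2(s) ⇌ 3 Ca^2+(aq) + 2 PO4^3-(aq)
Stoichiometry gives [Ca^2+] = (3/2)[PO4^3-] = 5.40 × 10^-7 M.
Ksp = [Ca^2+]^3[PO4^3-]^2
Ksp = (5.40 × 10^-7)^3 × (3.6 × 10^-7)^2 = 2.0 × 10^-32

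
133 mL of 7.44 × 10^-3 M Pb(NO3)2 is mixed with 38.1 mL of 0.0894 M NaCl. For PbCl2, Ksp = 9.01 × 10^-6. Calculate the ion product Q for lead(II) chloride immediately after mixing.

Total volume = 133 + 38.1 = 171.1 mL.
[Pb^2+] = 7.44 × 10^-3 × (133/171.1) = 5.783 × 10^-3 M
[Cl^-] = 8.94 × 10^-2 × (38.1/171.1) = 1.991 x 10^-2 M
PbCl2(s) ⇌ Pb^2+ + 2 Cl^-, so Q = [Pb^2+][Cl^-]^2
Q = (5.783 × 10^-3)(1.991 × 10^-2)^2 = 2.29 x 10^-6
Q < Ksp, so no precipitate of PbCl2 forms.

Q ≈ 2.29e-6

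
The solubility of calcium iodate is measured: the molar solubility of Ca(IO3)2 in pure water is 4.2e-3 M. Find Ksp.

Ksp = 3.0e-7

Ca(IO3)2(s) ⇌ Ca^2+ + 2 IO3^-
If s mol/L of Ca(IO3)2 dissolves, [Ca^2+] = s and [IO3^-] = 2s.
Ksp = [Ca^2+][IO3^-]^2
Substituting: Ksp = s(2s)^2 = 4s^3
With s = 4.2 × 10^-3: Ksp = 3.0 × 10^-7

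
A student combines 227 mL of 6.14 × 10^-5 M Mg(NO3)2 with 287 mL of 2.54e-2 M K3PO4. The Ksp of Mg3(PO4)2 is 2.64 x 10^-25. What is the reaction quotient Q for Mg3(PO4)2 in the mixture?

Total volume = 227 + 287 = 514 mL.
[Mg^2+] = 6.14 × 10^-5 × (227/514) = 2.712 × 10^-5 M
[PO4^3-] = 2.54 × 10^-2 × (287/514) = 1.418 × 10^-2 M
Mg3(PO4)2(s) <=> 3 Mg^2+ + 2 PO4^3-, so Q = [Mg^2+]^3[PO4^3-]^2
Q = (2.712 × 10^-5)^3(1.418 × 10^-2)^2 = 4.01 × 10^-18
Q > Ksp, so Mg3(PO4)2 will precipitate.

Q = 4.01e-18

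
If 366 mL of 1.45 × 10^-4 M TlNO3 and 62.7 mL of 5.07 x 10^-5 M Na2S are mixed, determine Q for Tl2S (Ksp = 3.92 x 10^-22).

Total volume = 366 + 62.7 = 428.7 mL.
[Tl^+] = 1.45 x 10^-4 × (366/428.7) = 1.238 × 10^-4 M
[S^2-] = 5.07 x 10^-5 × (62.7/428.7) = 7.415 x 10^-6 M
Tl2S(s) <=> 2 Tl^+(aq) + S^2-(aq), so Q = [Tl^+]^2[S^2-]
Q = (1.238 x 10^-4)^2(7.415 × 10^-6) = 1.14 x 10^-13
Q > Ksp, so Tl2S will precipitate.

1.14 x 10^-13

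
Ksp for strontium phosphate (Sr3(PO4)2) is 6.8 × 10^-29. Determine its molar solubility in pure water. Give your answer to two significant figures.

Sr3(PO4)2(s) ⇌ 3 Sr^2+(aq) + 2 PO4^3-(aq)
Ksp = [Sr^2+]^3[PO4^3-]^2
For each mole of Sr3(PO4)2 that dissolves: [Sr^2+] = 3s, [PO4^3-] = 2s.
So Ksp = (3s)^3 × (2s)^2 = 108s^5
Solving, s = (6.8 × 10^-29/108)^(1/5) = 9.1 × 10^-7 M

s = 9.1 x 10^-7 M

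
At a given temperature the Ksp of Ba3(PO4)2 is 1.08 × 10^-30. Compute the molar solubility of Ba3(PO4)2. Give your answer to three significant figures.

s ≈ 3.98 × 10^-7 M

Ba3(PO4)2(s) ⇌ 3 Ba^2+ + 2 PO4^3-
Ksp = [Ba^2+]^3[PO4^3-]^2
With molar solubility s: [Ba^2+] = 3s, [PO4^3-] = 2s.
Ksp = (3s)^3(2s)^2 = 108s^5
s^5 = 1.08 × 10^-30 / 108, so s = 3.98 × 10^-7 M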